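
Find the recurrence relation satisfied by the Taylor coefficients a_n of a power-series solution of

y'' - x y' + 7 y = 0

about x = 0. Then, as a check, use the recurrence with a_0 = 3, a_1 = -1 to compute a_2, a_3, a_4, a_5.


Substitute y = sum_n a_n x^n.
y''(x) has coefficient (n+2)(n+1) a_{n+2} at x^n;
-x y'(x) has coefficient -n a_n at x^n (shift);
7 y(x) has coefficient 7 a_n at x^n.
Matching x^n: (n+2)(n+1) a_{n+2} + (-n + 7) a_n = 0.
Thus a_{n+2} = (n - 7) / ((n+1)(n+2)) * a_n.

Check with a_0 = 3, a_1 = -1 (apply the recurrence for n = 0, 1, 2, 3): a_0 = 3, a_1 = -1, a_2 = -21/2, a_3 = 1, a_4 = 35/8, a_5 = -1/5.

a_(n+2) = (n - 7) / ((n+1)(n+2)) * a_n; check: a_0 = 3, a_1 = -1, a_2 = -21/2, a_3 = 1, a_4 = 35/8, a_5 = -1/5


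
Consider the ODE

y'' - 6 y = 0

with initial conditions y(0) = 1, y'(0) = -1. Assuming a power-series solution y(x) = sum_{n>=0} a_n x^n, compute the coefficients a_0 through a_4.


Ansatz: y(x) = sum_{n>=0} a_n x^n, so y'(x) = sum_{n>=1} n a_n x^(n-1) and y''(x) = sum_{n>=2} n(n-1) a_n x^(n-2).
Substitute into P(x) y'' + Q(x) y' + R(x) y = 0 with P(x) = 1, Q(x) = 0, R(x) = -6, and match powers of x.
Initial conditions: a_0 = 1, a_1 = -1.
Setting the coefficient of each power of x to zero and solving order by order (substituting the coefficients already found):
  x^0: 2 a_2 - 6 a_0 = 0  ->  2 a_2 = 6 a_0 = 6  ->  a_2 = 3
  x^1: 6 a_3 - 6 a_1 = 0  ->  6 a_3 = 6 a_1 = -6  ->  a_3 = -1
  x^2: 12 a_4 - 6 a_2 = 0  ->  12 a_4 = 6 a_2 = 18  ->  a_4 = 3/2
Truncated series: y(x) = 1 - x + 3 x^2 - x^3 + (3/2) x^4 + O(x^5).

a_0 = 1; a_1 = -1; a_2 = 3; a_3 = -1; a_4 = 3/2


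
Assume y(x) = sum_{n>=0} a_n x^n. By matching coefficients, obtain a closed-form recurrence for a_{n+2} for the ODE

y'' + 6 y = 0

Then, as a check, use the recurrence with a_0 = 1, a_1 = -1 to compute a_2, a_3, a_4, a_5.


Substitute y = sum_n a_n x^n into y'' + (const) y = 0.
y''(x) = sum_{n>=0} (n+2)(n+1) a_{n+2} x^n.
The ODE becomes sum_n [(n+2)(n+1) a_{n+2} + 6 a_n] x^n = 0.
Setting each coefficient to zero gives the recurrence:
  (n+2)(n+1) a_{n+2} + 6 a_n = 0,
  a_{n+2} = -6 / ((n+1)(n+2)) a_n.

Check with a_0 = 1, a_1 = -1 (apply the recurrence for n = 0, 1, 2, 3): a_0 = 1, a_1 = -1, a_2 = -3, a_3 = 1, a_4 = 3/2, a_5 = -3/10.

a_{n+2} = -6/((n+1)(n+2)) * a_n; check: a_0 = 1, a_1 = -1, a_2 = -3, a_3 = 1, a_4 = 3/2, a_5 = -3/10


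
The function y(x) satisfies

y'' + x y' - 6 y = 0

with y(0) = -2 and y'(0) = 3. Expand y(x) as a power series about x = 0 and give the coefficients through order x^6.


Ansatz: y(x) = sum_{n>=0} a_n x^n, so y'(x) = sum_{n>=1} n a_n x^(n-1) and y''(x) = sum_{n>=2} n(n-1) a_n x^(n-2).
Substitute into P(x) y'' + Q(x) y' + R(x) y = 0 with P(x) = 1, Q(x) = x, R(x) = -6, and match powers of x.
Initial conditions: a_0 = -2, a_1 = 3.
Setting the coefficient of each power of x to zero and solving order by order (substituting the coefficients already found):
  x^0: 2 a_2 - 6 a_0 = 0  ->  2 a_2 = 6 a_0 = -12  ->  a_2 = -6
  x^1: 6 a_3 - 5 a_1 = 0  ->  6 a_3 = 5 a_1 = 15  ->  a_3 = 5/2
  x^2: 12 a_4 - 4 a_2 = 0  ->  12 a_4 = 4 a_2 = -24  ->  a_4 = -2
  x^3: 20 a_5 - 3 a_3 = 0  ->  20 a_5 = 3 a_3 = 15/2  ->  a_5 = 3/8
  x^4: 30 a_6 - 2 a_4 = 0  ->  30 a_6 = 2 a_4 = -4  ->  a_6 = -2/15
Truncated series: y(x) = -2 + 3 x - 6 x^2 + (5/2) x^3 - 2 x^4 + (3/8) x^5 - (2/15) x^6 + O(x^7).

a_0 = -2; a_1 = 3; a_2 = -6; a_3 = 5/2; a_4 = -2; a_5 = 3/8; a_6 = -2/15


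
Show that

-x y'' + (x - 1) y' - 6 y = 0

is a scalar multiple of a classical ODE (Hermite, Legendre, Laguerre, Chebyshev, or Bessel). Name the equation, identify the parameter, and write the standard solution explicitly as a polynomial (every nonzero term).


All three coefficients share the factor -1; dividing through by -1 gives  x y'' + (1 - x) y' + 6 y = 0.
This matches the Laguerre equation x y'' + (1 - x) y' + n y = 0 with n = 6; the polynomial solution is L_6(x).
With y = sum_k a_k x^k, matching x^k gives (k+1)k a_{k+1} + (k+1) a_{k+1} - k a_k + n a_k = 0, i.e. (k+1)^2 a_{k+1} = (k - n) a_k = (k - 6) a_k. The right side vanishes at k = 6, so the series terminates at degree 6.
Standard normalization L_n(0) = 1 gives a_0 = 1. Work upward with a_{k+1} = (k - 6) a_k / (k+1)^2:
  a_1 = (0 - 6)(1) / 1^2 = -6/1 = -6
  a_2 = (1 - 6)(-6) / 2^2 = 30/4 = 15/2
  a_3 = (2 - 6)(15/2) / 3^2 = -30/9 = -10/3
  a_4 = (3 - 6)(-10/3) / 4^2 = 10/16 = 5/8
  a_5 = (4 - 6)(5/8) / 5^2 = (-5/4)/25 = -1/20
  a_6 = (5 - 6)(-1/20) / 6^2 = (1/20)/36 = 1/720
Hence L_6(x) = x^6/720 - x^5/20 + 5 x^4/8 - 10 x^3/3 + 15 x^2/2 - 6 x + 1.

L_6(x); series = x^6/720 - x^5/20 + 5 x^4/8 - 10 x^3/3 + 15 x^2/2 - 6 x + 1


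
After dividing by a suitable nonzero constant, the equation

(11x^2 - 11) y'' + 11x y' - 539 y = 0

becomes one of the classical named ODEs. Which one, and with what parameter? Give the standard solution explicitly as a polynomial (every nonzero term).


All three coefficients share the factor -11; dividing through by -11 gives  (1 - x^2) y'' - x y' + 49 y = 0.
This matches the Chebyshev equation (1 - x^2) y'' - x y' + n^2 y = 0 (note the -x y' term, not -2x y') with n^2 = 49, so n = 7; the polynomial solution is T_7(x).
With y = sum_k a_k x^k, matching x^k gives (k+2)(k+1) a_{k+2} = (k^2 - n^2) a_k = (k - 7)(k + 7) a_k. The right side vanishes at k = 7, so the series with the parity of 7 terminates at degree 7.
Standard normalization: leading coefficient of T_n is 2^(n-1), so a_7 = 2^6 = 64. Work downward with a_k = (k+1)(k+2) a_{k+2} / ((k - 7)(k + 7)):
  a_5 = (6)(7)(64) / ((5 - 7)(5 + 7)) = 2688/(-24) = -112
  a_3 = (4)(5)(-112) / ((3 - 7)(3 + 7)) = -2240/(-40) = 56
  a_1 = (2)(3)(56) / ((1 - 7)(1 + 7)) = 336/(-48) = -7
Hence T_7(x) = 64 x^7 - 112 x^5 + 56 x^3 - 7 x.

T_7(x); series = 64 x^7 - 112 x^5 + 56 x^3 - 7 x


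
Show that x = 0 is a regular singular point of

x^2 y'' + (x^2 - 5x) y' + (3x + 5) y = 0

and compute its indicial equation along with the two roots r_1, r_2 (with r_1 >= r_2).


Divide by x^2 to reach normal form y'' + P_1(x) y' + P_2(x) y = 0 with P_1(x) = 1 - 5/x and P_2(x) = 3/x + 5/x^2.
x = 0 is a singular point because the y'-coefficient 1 - 5/x has a pole at x = 0 and the y-coefficient 3/x + 5/x^2 has a pole at x = 0.
It is a regular singular point because x P_1(x) = p(x) = x - 5 and x^2 P_2(x) = q(x) = 3x + 5 are polynomials, hence analytic at x = 0.
p(0) = -5,  q(0) = 5.
Indicial equation: r(r-1) + p(0) r + q(0) = 0, i.e. r^2 + (p(0) - 1) r + q(0) = 0, i.e. r^2 - 6 r + 5 = 0.
Discriminant: (-6)^2 - 4(5) = 16, so r = (6 ± 4)/2.
Solving: r_1 = 5, r_2 = 1.

indicial: r^2 - 6 r + 5 = 0; roots r_1 = 5, r_2 = 1


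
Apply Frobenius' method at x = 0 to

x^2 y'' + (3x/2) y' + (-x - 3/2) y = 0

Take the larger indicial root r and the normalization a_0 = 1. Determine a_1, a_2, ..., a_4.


Write in Frobenius form y'' + (p(x)/x) y' + (q(x)/x^2) y = 0:
  p(x) = 3/2,  q(x) = -x - 3/2.
Indicial equation: r(r-1) + (3/2) r + (-3/2) = 0 -> roots r_1 = 1, r_2 = -3/2.
Take r = r_1 = 1. Let y(x) = x^r sum_{n>=0} a_n x^n with a_0 = 1.
Substitute y = x^r sum a_n x^n and match x^{r+n}. The recurrence is
  D(n) a_n - 1 a_{n-1} = 0,  where D(n) = (r+n)(r+n-1) + (3/2)(r+n) + (-3/2).
  a_n = 1 / D(n) * a_{n-1}.
Since the indicial polynomial factors as (r - r_1)(r - r_2), D(n) = (r_1 + n - r_1)(r_1 + n - r_2) = n(n + 5/2).
Evaluating step by step (a_0 = 1):
  n = 1: D(1) = 1(1 + 5/2) = 7/2; numerator = 1(1) = 1; a_1 = (1)/(7/2) = 2/7
  n = 2: D(2) = 2(2 + 5/2) = 9; numerator = 1(2/7) = 2/7; a_2 = (2/7)/(9) = 2/63
  n = 3: D(3) = 3(3 + 5/2) = 33/2; numerator = 1(2/63) = 2/63; a_3 = (2/63)/(33/2) = 4/2079
  n = 4: D(4) = 4(4 + 5/2) = 26; numerator = 1(4/2079) = 4/2079; a_4 = (4/2079)/(26) = 2/27027

r = 1; a_0 = 1; a_1 = 2/7; a_2 = 2/63; a_3 = 4/2079; a_4 = 2/27027


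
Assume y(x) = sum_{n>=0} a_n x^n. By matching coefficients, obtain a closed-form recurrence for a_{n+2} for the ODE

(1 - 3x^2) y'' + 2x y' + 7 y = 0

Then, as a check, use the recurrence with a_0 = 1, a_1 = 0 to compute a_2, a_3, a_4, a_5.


Substitute y = sum_n a_n x^n.
(1 - 3 x^2) y'' contributes (n+2)(n+1) a_{n+2} - 3 n(n-1) a_n at x^n.
2 x y'(x) contributes 2 n a_n at x^n.
7 y(x) contributes 7 a_n at x^n.
Matching x^n: (n+2)(n+1) a_{n+2} + (-3 n(n-1) + 2 n + 7) a_n = 0.
Thus a_{n+2} = (3 n(n-1) - 2 n - 7) / ((n+1)(n+2)) * a_n.

Check with a_0 = 1, a_1 = 0 (apply the recurrence for n = 0, 1, 2, 3): a_0 = 1, a_1 = 0, a_2 = -7/2, a_3 = 0, a_4 = 35/24, a_5 = 0.

a_(n+2) = (3 n(n-1) - 2 n - 7) / ((n+1)(n+2)) * a_n; check: a_0 = 1, a_1 = 0, a_2 = -7/2, a_3 = 0, a_4 = 35/24, a_5 = 0


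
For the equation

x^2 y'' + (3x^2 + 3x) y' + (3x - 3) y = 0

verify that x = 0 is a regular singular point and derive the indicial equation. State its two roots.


Divide by x^2 to reach normal form y'' + P_1(x) y' + P_2(x) y = 0 with P_1(x) = 3 + 3/x and P_2(x) = 3/x - 3/x^2.
x = 0 is a singular point because the y'-coefficient 3 + 3/x has a pole at x = 0 and the y-coefficient 3/x - 3/x^2 has a pole at x = 0.
It is a regular singular point because x P_1(x) = p(x) = 3x + 3 and x^2 P_2(x) = q(x) = 3x - 3 are polynomials, hence analytic at x = 0.
p(0) = 3,  q(0) = -3.
Indicial equation: r(r-1) + p(0) r + q(0) = 0, i.e. r^2 + (p(0) - 1) r + q(0) = 0, i.e. r^2 + 2 r - 3 = 0.
Discriminant: (2)^2 - 4(-3) = 16, so r = (-2 ± 4)/2.
Solving: r_1 = 1, r_2 = -3.

indicial: r^2 + 2 r - 3 = 0; roots r_1 = 1, r_2 = -3


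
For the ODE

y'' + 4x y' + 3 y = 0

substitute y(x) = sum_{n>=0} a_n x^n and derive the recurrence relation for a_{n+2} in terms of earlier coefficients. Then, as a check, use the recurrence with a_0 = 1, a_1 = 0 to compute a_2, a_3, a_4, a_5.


Substitute y = sum_n a_n x^n.
y''(x) has coefficient (n+2)(n+1) a_{n+2} at x^n;
4 x y'(x) has coefficient 4 n a_n at x^n (shift);
3 y(x) has coefficient 3 a_n at x^n.
Matching x^n: (n+2)(n+1) a_{n+2} + (4n + 3) a_n = 0.
Thus a_{n+2} = (-4n - 3) / ((n+1)(n+2)) * a_n.

Check with a_0 = 1, a_1 = 0 (apply the recurrence for n = 0, 1, 2, 3): a_0 = 1, a_1 = 0, a_2 = -3/2, a_3 = 0, a_4 = 11/8, a_5 = 0.

a_(n+2) = (-4n - 3) / ((n+1)(n+2)) * a_n; check: a_0 = 1, a_1 = 0, a_2 = -3/2, a_3 = 0, a_4 = 11/8, a_5 = 0


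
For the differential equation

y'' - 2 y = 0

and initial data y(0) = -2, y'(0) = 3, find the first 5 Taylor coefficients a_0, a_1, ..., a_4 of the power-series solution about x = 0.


Ansatz: y(x) = sum_{n>=0} a_n x^n, so y'(x) = sum_{n>=1} n a_n x^(n-1) and y''(x) = sum_{n>=2} n(n-1) a_n x^(n-2).
Substitute into P(x) y'' + Q(x) y' + R(x) y = 0 with P(x) = 1, Q(x) = 0, R(x) = -2, and match powers of x.
Initial conditions: a_0 = -2, a_1 = 3.
Setting the coefficient of each power of x to zero and solving order by order (substituting the coefficients already found):
  x^0: 2 a_2 - 2 a_0 = 0  ->  2 a_2 = 2 a_0 = -4  ->  a_2 = -2
  x^1: 6 a_3 - 2 a_1 = 0  ->  6 a_3 = 2 a_1 = 6  ->  a_3 = 1
  x^2: 12 a_4 - 2 a_2 = 0  ->  12 a_4 = 2 a_2 = -4  ->  a_4 = -1/3
Truncated series: y(x) = -2 + 3 x - 2 x^2 + x^3 - (1/3) x^4 + O(x^5).

a_0 = -2; a_1 = 3; a_2 = -2; a_3 = 1; a_4 = -1/3


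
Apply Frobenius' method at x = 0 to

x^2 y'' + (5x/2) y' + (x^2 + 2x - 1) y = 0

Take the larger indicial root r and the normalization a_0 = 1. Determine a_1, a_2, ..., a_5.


Write in Frobenius form y'' + (p(x)/x) y' + (q(x)/x^2) y = 0:
  p(x) = 5/2,  q(x) = x^2 + 2x - 1.
Indicial equation: r(r-1) + (5/2) r + (-1) = 0 -> roots r_1 = 1/2, r_2 = -2.
Take r = r_1 = 1/2. Let y(x) = x^r sum_{n>=0} a_n x^n with a_0 = 1.
Substitute y = x^r sum a_n x^n and match x^{r+n}. The recurrence is
  D(n) a_n + 2 a_{n-1} + 1 a_{n-2} = 0,  where D(n) = (r+n)(r+n-1) + (5/2)(r+n) + (-1).
  a_n = [-2 a_{n-1} - 1 a_{n-2}] / D(n).
Since the indicial polynomial factors as (r - r_1)(r - r_2), D(n) = (r_1 + n - r_1)(r_1 + n - r_2) = n(n + 5/2).
Evaluating step by step (a_0 = 1):
  n = 1: D(1) = 1(1 + 5/2) = 7/2; numerator = -2(1) = -2; a_1 = (-2)/(7/2) = -4/7
  n = 2: D(2) = 2(2 + 5/2) = 9; numerator = -2(-4/7) - 1(1) = 1/7; a_2 = (1/7)/(9) = 1/63
  n = 3: D(3) = 3(3 + 5/2) = 33/2; numerator = -2(1/63) - 1(-4/7) = 34/63; a_3 = (34/63)/(33/2) = 68/2079
  n = 4: D(4) = 4(4 + 5/2) = 26; numerator = -2(68/2079) - 1(1/63) = -169/2079; a_4 = (-169/2079)/(26) = -13/4158
  n = 5: D(5) = 5(5 + 5/2) = 75/2; numerator = -2(-13/4158) - 1(68/2079) = -5/189; a_5 = (-5/189)/(75/2) = -2/2835

r = 1/2; a_0 = 1; a_1 = -4/7; a_2 = 1/63; a_3 = 68/2079; a_4 = -13/4158; a_5 = -2/2835


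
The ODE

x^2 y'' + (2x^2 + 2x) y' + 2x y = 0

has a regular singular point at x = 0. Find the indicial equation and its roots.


Divide by x^2 to reach normal form y'' + P_1(x) y' + P_2(x) y = 0 with P_1(x) = 2 + 2/x and P_2(x) = 2/x.
x = 0 is a singular point because the y'-coefficient 2 + 2/x has a pole at x = 0 and the y-coefficient 2/x has a pole at x = 0.
It is a regular singular point because x P_1(x) = p(x) = 2x + 2 and x^2 P_2(x) = q(x) = 2x are polynomials, hence analytic at x = 0.
p(0) = 2,  q(0) = 0.
Indicial equation: r(r-1) + p(0) r + q(0) = 0, i.e. r^2 + (p(0) - 1) r + q(0) = 0, i.e. r^2 + 1 r = 0.
Discriminant: (1)^2 - 4(0) = 1, so r = (-1 ± 1)/2.
Solving: r_1 = 0, r_2 = -1.

indicial: r^2 + 1 r = 0; roots r_1 = 0, r_2 = -1


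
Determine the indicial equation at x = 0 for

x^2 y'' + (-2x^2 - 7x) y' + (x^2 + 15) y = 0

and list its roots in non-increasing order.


Divide by x^2 to reach normal form y'' + P_1(x) y' + P_2(x) y = 0 with P_1(x) = -2 - 7/x and P_2(x) = 1 + 15/x^2.
x = 0 is a singular point because the y'-coefficient -2 - 7/x has a pole at x = 0 and the y-coefficient 1 + 15/x^2 has a pole at x = 0.
It is a regular singular point because x P_1(x) = p(x) = -2x - 7 and x^2 P_2(x) = q(x) = x^2 + 15 are polynomials, hence analytic at x = 0.
p(0) = -7,  q(0) = 15.
Indicial equation: r(r-1) + p(0) r + q(0) = 0, i.e. r^2 + (p(0) - 1) r + q(0) = 0, i.e. r^2 - 8 r + 15 = 0.
Discriminant: (-8)^2 - 4(15) = 4, so r = (8 ± 2)/2.
Solving: r_1 = 5, r_2 = 3.

indicial: r^2 - 8 r + 15 = 0; roots r_1 = 5, r_2 = 3


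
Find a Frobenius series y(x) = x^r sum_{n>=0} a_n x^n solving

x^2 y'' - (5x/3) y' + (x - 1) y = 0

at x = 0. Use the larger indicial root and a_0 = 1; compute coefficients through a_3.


Write in Frobenius form y'' + (p(x)/x) y' + (q(x)/x^2) y = 0:
  p(x) = -5/3,  q(x) = x - 1.
Indicial equation: r(r-1) + (-5/3) r + (-1) = 0 -> roots r_1 = 3, r_2 = -1/3.
Take r = r_1 = 3. Let y(x) = x^r sum_{n>=0} a_n x^n with a_0 = 1.
Substitute y = x^r sum a_n x^n and match x^{r+n}. The recurrence is
  D(n) a_n + 1 a_{n-1} = 0,  where D(n) = (r+n)(r+n-1) + (-5/3)(r+n) + (-1).
  a_n = -1 / D(n) * a_{n-1}.
Since the indicial polynomial factors as (r - r_1)(r - r_2), D(n) = (r_1 + n - r_1)(r_1 + n - r_2) = n(n + 10/3).
Evaluating step by step (a_0 = 1):
  n = 1: D(1) = 1(1 + 10/3) = 13/3; numerator = -1(1) = -1; a_1 = (-1)/(13/3) = -3/13
  n = 2: D(2) = 2(2 + 10/3) = 32/3; numerator = -1(-3/13) = 3/13; a_2 = (3/13)/(32/3) = 9/416
  n = 3: D(3) = 3(3 + 10/3) = 19; numerator = -1(9/416) = -9/416; a_3 = (-9/416)/(19) = -9/7904

r = 3; a_0 = 1; a_1 = -3/13; a_2 = 9/416; a_3 = -9/7904


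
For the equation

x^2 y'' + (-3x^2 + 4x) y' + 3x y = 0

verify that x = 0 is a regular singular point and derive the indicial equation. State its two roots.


Divide by x^2 to reach normal form y'' + P_1(x) y' + P_2(x) y = 0 with P_1(x) = -3 + 4/x and P_2(x) = 3/x.
x = 0 is a singular point because the y'-coefficient -3 + 4/x has a pole at x = 0 and the y-coefficient 3/x has a pole at x = 0.
It is a regular singular point because x P_1(x) = p(x) = 4 - 3x and x^2 P_2(x) = q(x) = 3x are polynomials, hence analytic at x = 0.
p(0) = 4,  q(0) = 0.
Indicial equation: r(r-1) + p(0) r + q(0) = 0, i.e. r^2 + (p(0) - 1) r + q(0) = 0, i.e. r^2 + 3 r = 0.
Discriminant: (3)^2 - 4(0) = 9, so r = (-3 ± 3)/2.
Solving: r_1 = 0, r_2 = -3.

indicial: r^2 + 3 r = 0; roots r_1 = 0, r_2 = -3


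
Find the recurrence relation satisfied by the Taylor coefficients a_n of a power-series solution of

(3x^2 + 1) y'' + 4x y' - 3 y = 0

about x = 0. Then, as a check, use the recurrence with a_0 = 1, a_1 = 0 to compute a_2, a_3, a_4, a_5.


Substitute y = sum_n a_n x^n.
(1 + 3 x^2) y'' contributes (n+2)(n+1) a_{n+2} + 3 n(n-1) a_n at x^n.
4 x y'(x) contributes 4 n a_n at x^n.
-3 y(x) contributes -3 a_n at x^n.
Matching x^n: (n+2)(n+1) a_{n+2} + (3 n(n-1) + 4 n - 3) a_n = 0.
Thus a_{n+2} = (-3 n(n-1) - 4 n + 3) / ((n+1)(n+2)) * a_n.

Check with a_0 = 1, a_1 = 0 (apply the recurrence for n = 0, 1, 2, 3): a_0 = 1, a_1 = 0, a_2 = 3/2, a_3 = 0, a_4 = -11/8, a_5 = 0.

a_(n+2) = (-3 n(n-1) - 4 n + 3) / ((n+1)(n+2)) * a_n; check: a_0 = 1, a_1 = 0, a_2 = 3/2, a_3 = 0, a_4 = -11/8, a_5 = 0


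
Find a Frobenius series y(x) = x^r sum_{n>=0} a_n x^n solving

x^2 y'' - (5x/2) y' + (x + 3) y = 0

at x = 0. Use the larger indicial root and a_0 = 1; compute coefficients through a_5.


Write in Frobenius form y'' + (p(x)/x) y' + (q(x)/x^2) y = 0:
  p(x) = -5/2,  q(x) = x + 3.
Indicial equation: r(r-1) + (-5/2) r + (3) = 0 -> roots r_1 = 2, r_2 = 3/2.
Take r = r_1 = 2. Let y(x) = x^r sum_{n>=0} a_n x^n with a_0 = 1.
Substitute y = x^r sum a_n x^n and match x^{r+n}. The recurrence is
  D(n) a_n + 1 a_{n-1} = 0,  where D(n) = (r+n)(r+n-1) + (-5/2)(r+n) + (3).
  a_n = -1 / D(n) * a_{n-1}.
Since the indicial polynomial factors as (r - r_1)(r - r_2), D(n) = (r_1 + n - r_1)(r_1 + n - r_2) = n(n + 1/2).
Evaluating step by step (a_0 = 1):
  n = 1: D(1) = 1(1 + 1/2) = 3/2; numerator = -1(1) = -1; a_1 = (-1)/(3/2) = -2/3
  n = 2: D(2) = 2(2 + 1/2) = 5; numerator = -1(-2/3) = 2/3; a_2 = (2/3)/(5) = 2/15
  n = 3: D(3) = 3(3 + 1/2) = 21/2; numerator = -1(2/15) = -2/15; a_3 = (-2/15)/(21/2) = -4/315
  n = 4: D(4) = 4(4 + 1/2) = 18; numerator = -1(-4/315) = 4/315; a_4 = (4/315)/(18) = 2/2835
  n = 5: D(5) = 5(5 + 1/2) = 55/2; numerator = -1(2/2835) = -2/2835; a_5 = (-2/2835)/(55/2) = -4/155925

r = 2; a_0 = 1; a_1 = -2/3; a_2 = 2/15; a_3 = -4/315; a_4 = 2/2835; a_5 = -4/155925


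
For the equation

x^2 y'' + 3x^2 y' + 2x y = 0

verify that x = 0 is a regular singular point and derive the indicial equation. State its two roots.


Divide by x^2 to reach normal form y'' + P_1(x) y' + P_2(x) y = 0 with P_1(x) = 3 and P_2(x) = 2/x.
x = 0 is a singular point because the y-coefficient 2/x has a pole at x = 0.
It is a regular singular point because x P_1(x) = p(x) = 3x and x^2 P_2(x) = q(x) = 2x are polynomials, hence analytic at x = 0.
p(0) = 0,  q(0) = 0.
Indicial equation: r(r-1) + p(0) r + q(0) = 0, i.e. r^2 + (p(0) - 1) r + q(0) = 0, i.e. r^2 - 1 r = 0.
Discriminant: (-1)^2 - 4(0) = 1, so r = (1 ± 1)/2.
Solving: r_1 = 1, r_2 = 0.

indicial: r^2 - 1 r = 0; roots r_1 = 1, r_2 = 0


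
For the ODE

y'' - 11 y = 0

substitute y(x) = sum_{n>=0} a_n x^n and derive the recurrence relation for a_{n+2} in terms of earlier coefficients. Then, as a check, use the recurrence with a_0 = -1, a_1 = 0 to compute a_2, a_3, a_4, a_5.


Substitute y = sum_n a_n x^n into y'' + (const) y = 0.
y''(x) = sum_{n>=0} (n+2)(n+1) a_{n+2} x^n.
The ODE becomes sum_n [(n+2)(n+1) a_{n+2} - 11 a_n] x^n = 0.
Setting each coefficient to zero gives the recurrence:
  (n+2)(n+1) a_{n+2} - 11 a_n = 0,
  a_{n+2} = 11 / ((n+1)(n+2)) a_n.

Check with a_0 = -1, a_1 = 0 (apply the recurrence for n = 0, 1, 2, 3): a_0 = -1, a_1 = 0, a_2 = -11/2, a_3 = 0, a_4 = -121/24, a_5 = 0.

a_{n+2} = 11/((n+1)(n+2)) * a_n; check: a_0 = -1, a_1 = 0, a_2 = -11/2, a_3 = 0, a_4 = -121/24, a_5 = 0


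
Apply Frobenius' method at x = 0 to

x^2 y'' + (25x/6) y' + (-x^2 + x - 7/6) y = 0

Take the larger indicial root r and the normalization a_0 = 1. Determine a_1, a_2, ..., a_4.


Write in Frobenius form y'' + (p(x)/x) y' + (q(x)/x^2) y = 0:
  p(x) = 25/6,  q(x) = -x^2 + x - 7/6.
Indicial equation: r(r-1) + (25/6) r + (-7/6) = 0 -> roots r_1 = 1/3, r_2 = -7/2.
Take r = r_1 = 1/3. Let y(x) = x^r sum_{n>=0} a_n x^n with a_0 = 1.
Substitute y = x^r sum a_n x^n and match x^{r+n}. The recurrence is
  D(n) a_n + 1 a_{n-1} - 1 a_{n-2} = 0,  where D(n) = (r+n)(r+n-1) + (25/6)(r+n) + (-7/6).
  a_n = [-1 a_{n-1} + 1 a_{n-2}] / D(n).
Since the indicial polynomial factors as (r - r_1)(r - r_2), D(n) = (r_1 + n - r_1)(r_1 + n - r_2) = n(n + 23/6).
Evaluating step by step (a_0 = 1):
  n = 1: D(1) = 1(1 + 23/6) = 29/6; numerator = -1(1) = -1; a_1 = (-1)/(29/6) = -6/29
  n = 2: D(2) = 2(2 + 23/6) = 35/3; numerator = -1(-6/29) + 1(1) = 35/29; a_2 = (35/29)/(35/3) = 3/29
  n = 3: D(3) = 3(3 + 23/6) = 41/2; numerator = -1(3/29) + 1(-6/29) = -9/29; a_3 = (-9/29)/(41/2) = -18/1189
  n = 4: D(4) = 4(4 + 23/6) = 94/3; numerator = -1(-18/1189) + 1(3/29) = 141/1189; a_4 = (141/1189)/(94/3) = 9/2378

r = 1/3; a_0 = 1; a_1 = -6/29; a_2 = 3/29; a_3 = -18/1189; a_4 = 9/2378


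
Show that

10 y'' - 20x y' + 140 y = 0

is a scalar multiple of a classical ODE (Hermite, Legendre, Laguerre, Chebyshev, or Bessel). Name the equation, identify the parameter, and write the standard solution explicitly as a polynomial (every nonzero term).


All three coefficients share the factor 10; dividing through by 10 gives  y'' - 2x y' + 14 y = 0.
This matches the Hermite equation y'' - 2x y' + 2n y = 0 with 2n = 14, so n = 7; the polynomial solution is H_7(x).
With y = sum_k a_k x^k, matching x^k gives (k+2)(k+1) a_{k+2} = 2(k - n) a_k = 2(k - 7) a_k. The right side vanishes at k = 7, so the series with the parity of 7 terminates at degree 7.
Standard normalization: leading coefficient of H_n is 2^n, so a_7 = 2^7 = 128. Work downward with a_k = (k+1)(k+2) a_{k+2} / (2(k - n)):
  a_5 = (6)(7)(128) / (2(5 - 7)) = 5376/(-4) = -1344
  a_3 = (4)(5)(-1344) / (2(3 - 7)) = -26880/(-8) = 3360
  a_1 = (2)(3)(3360) / (2(1 - 7)) = 20160/(-12) = -1680
Hence H_7(x) = 128 x^7 - 1344 x^5 + 3360 x^3 - 1680 x.

H_7(x); series = 128 x^7 - 1344 x^5 + 3360 x^3 - 1680 x


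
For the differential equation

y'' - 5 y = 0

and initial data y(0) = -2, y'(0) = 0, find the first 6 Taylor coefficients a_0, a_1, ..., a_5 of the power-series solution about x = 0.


Ansatz: y(x) = sum_{n>=0} a_n x^n, so y'(x) = sum_{n>=1} n a_n x^(n-1) and y''(x) = sum_{n>=2} n(n-1) a_n x^(n-2).
Substitute into P(x) y'' + Q(x) y' + R(x) y = 0 with P(x) = 1, Q(x) = 0, R(x) = -5, and match powers of x.
Initial conditions: a_0 = -2, a_1 = 0.
Setting the coefficient of each power of x to zero and solving order by order (substituting the coefficients already found):
  x^0: 2 a_2 - 5 a_0 = 0  ->  2 a_2 = 5 a_0 = -10  ->  a_2 = -5
  x^1: 6 a_3 - 5 a_1 = 0  ->  6 a_3 = 5 a_1 = 0  ->  a_3 = 0
  x^2: 12 a_4 - 5 a_2 = 0  ->  12 a_4 = 5 a_2 = -25  ->  a_4 = -25/12
  x^3: 20 a_5 - 5 a_3 = 0  ->  20 a_5 = 5 a_3 = 0  ->  a_5 = 0
Truncated series: y(x) = -2 - 5 x^2 - (25/12) x^4 + O(x^6).

a_0 = -2; a_1 = 0; a_2 = -5; a_3 = 0; a_4 = -25/12; a_5 = 0


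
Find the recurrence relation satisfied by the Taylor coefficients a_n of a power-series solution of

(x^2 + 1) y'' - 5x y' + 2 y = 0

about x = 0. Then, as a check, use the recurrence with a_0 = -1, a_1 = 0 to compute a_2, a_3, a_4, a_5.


Substitute y = sum_n a_n x^n.
(1 + 1 x^2) y'' contributes (n+2)(n+1) a_{n+2} + n(n-1) a_n at x^n.
-5 x y'(x) contributes -5 n a_n at x^n.
2 y(x) contributes 2 a_n at x^n.
Matching x^n: (n+2)(n+1) a_{n+2} + (n(n-1) - 5 n + 2) a_n = 0.
Thus a_{n+2} = (-n(n-1) + 5 n - 2) / ((n+1)(n+2)) * a_n.

Check with a_0 = -1, a_1 = 0 (apply the recurrence for n = 0, 1, 2, 3): a_0 = -1, a_1 = 0, a_2 = 1, a_3 = 0, a_4 = 1/2, a_5 = 0.

a_(n+2) = (-n(n-1) + 5 n - 2) / ((n+1)(n+2)) * a_n; check: a_0 = -1, a_1 = 0, a_2 = 1, a_3 = 0, a_4 = 1/2, a_5 = 0


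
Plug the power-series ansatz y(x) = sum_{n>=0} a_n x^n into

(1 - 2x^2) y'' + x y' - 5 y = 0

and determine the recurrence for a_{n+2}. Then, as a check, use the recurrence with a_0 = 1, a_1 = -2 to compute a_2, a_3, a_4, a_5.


Substitute y = sum_n a_n x^n.
(1 - 2 x^2) y'' contributes (n+2)(n+1) a_{n+2} - 2 n(n-1) a_n at x^n.
x y'(x) contributes n a_n at x^n.
-5 y(x) contributes -5 a_n at x^n.
Matching x^n: (n+2)(n+1) a_{n+2} + (-2 n(n-1) + n - 5) a_n = 0.
Thus a_{n+2} = (2 n(n-1) - n + 5) / ((n+1)(n+2)) * a_n.

Check with a_0 = 1, a_1 = -2 (apply the recurrence for n = 0, 1, 2, 3): a_0 = 1, a_1 = -2, a_2 = 5/2, a_3 = -4/3, a_4 = 35/24, a_5 = -14/15.

a_(n+2) = (2 n(n-1) - n + 5) / ((n+1)(n+2)) * a_n; check: a_0 = 1, a_1 = -2, a_2 = 5/2, a_3 = -4/3, a_4 = 35/24, a_5 = -14/15


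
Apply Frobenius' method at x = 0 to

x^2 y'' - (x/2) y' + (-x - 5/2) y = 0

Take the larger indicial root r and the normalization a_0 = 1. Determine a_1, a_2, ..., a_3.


Write in Frobenius form y'' + (p(x)/x) y' + (q(x)/x^2) y = 0:
  p(x) = -1/2,  q(x) = -x - 5/2.
Indicial equation: r(r-1) + (-1/2) r + (-5/2) = 0 -> roots r_1 = 5/2, r_2 = -1.
Take r = r_1 = 5/2. Let y(x) = x^r sum_{n>=0} a_n x^n with a_0 = 1.
Substitute y = x^r sum a_n x^n and match x^{r+n}. The recurrence is
  D(n) a_n - 1 a_{n-1} = 0,  where D(n) = (r+n)(r+n-1) + (-1/2)(r+n) + (-5/2).
  a_n = 1 / D(n) * a_{n-1}.
Since the indicial polynomial factors as (r - r_1)(r - r_2), D(n) = (r_1 + n - r_1)(r_1 + n - r_2) = n(n + 7/2).
Evaluating step by step (a_0 = 1):
  n = 1: D(1) = 1(1 + 7/2) = 9/2; numerator = 1(1) = 1; a_1 = (1)/(9/2) = 2/9
  n = 2: D(2) = 2(2 + 7/2) = 11; numerator = 1(2/9) = 2/9; a_2 = (2/9)/(11) = 2/99
  n = 3: D(3) = 3(3 + 7/2) = 39/2; numerator = 1(2/99) = 2/99; a_3 = (2/99)/(39/2) = 4/3861

r = 5/2; a_0 = 1; a_1 = 2/9; a_2 = 2/99; a_3 = 4/3861


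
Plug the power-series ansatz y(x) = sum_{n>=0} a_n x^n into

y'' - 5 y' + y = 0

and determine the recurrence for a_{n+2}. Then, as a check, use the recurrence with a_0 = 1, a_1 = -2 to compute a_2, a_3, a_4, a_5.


Substitute y = sum_n a_n x^n.
y''(x) has coefficient (n+2)(n+1) a_{n+2} at x^n;
-5 y'(x) has coefficient -5 (n+1) a_{n+1} at x^n;
y(x) has coefficient 1 a_n at x^n.
Matching x^n: (n+2)(n+1) a_{n+2} - 5 (n+1) a_{n+1} + 1 a_n = 0.
Thus a_{n+2} = [5 (n+1) a_{n+1} - 1 a_n] / ((n+1)(n+2)).

Check with a_0 = 1, a_1 = -2 (apply the recurrence for n = 0, 1, 2, 3): a_0 = 1, a_1 = -2, a_2 = -11/2, a_3 = -53/6, a_4 = -127/12, a_5 = -1217/120.

a_(n+2) = [5 (n+1) a_(n+1) - 1 a_n] / ((n+1)(n+2)); check: a_0 = 1, a_1 = -2, a_2 = -11/2, a_3 = -53/6, a_4 = -127/12, a_5 = -1217/120


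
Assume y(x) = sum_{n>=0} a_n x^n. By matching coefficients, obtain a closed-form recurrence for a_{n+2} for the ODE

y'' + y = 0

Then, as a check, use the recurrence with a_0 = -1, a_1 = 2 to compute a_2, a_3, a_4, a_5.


Substitute y = sum_n a_n x^n into y'' + (const) y = 0.
y''(x) = sum_{n>=0} (n+2)(n+1) a_{n+2} x^n.
The ODE becomes sum_n [(n+2)(n+1) a_{n+2} + 1 a_n] x^n = 0.
Setting each coefficient to zero gives the recurrence:
  (n+2)(n+1) a_{n+2} + 1 a_n = 0,
  a_{n+2} = -1 / ((n+1)(n+2)) a_n.

Check with a_0 = -1, a_1 = 2 (apply the recurrence for n = 0, 1, 2, 3): a_0 = -1, a_1 = 2, a_2 = 1/2, a_3 = -1/3, a_4 = -1/24, a_5 = 1/60.

a_{n+2} = -1/((n+1)(n+2)) * a_n; check: a_0 = -1, a_1 = 2, a_2 = 1/2, a_3 = -1/3, a_4 = -1/24, a_5 = 1/60


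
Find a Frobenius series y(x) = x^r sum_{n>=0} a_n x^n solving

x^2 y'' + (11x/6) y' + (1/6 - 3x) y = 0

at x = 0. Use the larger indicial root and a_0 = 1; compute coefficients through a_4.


Write in Frobenius form y'' + (p(x)/x) y' + (q(x)/x^2) y = 0:
  p(x) = 11/6,  q(x) = 1/6 - 3x.
Indicial equation: r(r-1) + (11/6) r + (1/6) = 0 -> roots r_1 = -1/3, r_2 = -1/2.
Take r = r_1 = -1/3. Let y(x) = x^r sum_{n>=0} a_n x^n with a_0 = 1.
Substitute y = x^r sum a_n x^n and match x^{r+n}. The recurrence is
  D(n) a_n - 3 a_{n-1} = 0,  where D(n) = (r+n)(r+n-1) + (11/6)(r+n) + (1/6).
  a_n = 3 / D(n) * a_{n-1}.
Since the indicial polynomial factors as (r - r_1)(r - r_2), D(n) = (r_1 + n - r_1)(r_1 + n - r_2) = n(n + 1/6).
Evaluating step by step (a_0 = 1):
  n = 1: D(1) = 1(1 + 1/6) = 7/6; numerator = 3(1) = 3; a_1 = (3)/(7/6) = 18/7
  n = 2: D(2) = 2(2 + 1/6) = 13/3; numerator = 3(18/7) = 54/7; a_2 = (54/7)/(13/3) = 162/91
  n = 3: D(3) = 3(3 + 1/6) = 19/2; numerator = 3(162/91) = 486/91; a_3 = (486/91)/(19/2) = 972/1729
  n = 4: D(4) = 4(4 + 1/6) = 50/3; numerator = 3(972/1729) = 2916/1729; a_4 = (2916/1729)/(50/3) = 4374/43225

r = -1/3; a_0 = 1; a_1 = 18/7; a_2 = 162/91; a_3 = 972/1729; a_4 = 4374/43225


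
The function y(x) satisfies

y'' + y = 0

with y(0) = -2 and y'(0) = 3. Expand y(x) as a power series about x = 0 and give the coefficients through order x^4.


Ansatz: y(x) = sum_{n>=0} a_n x^n, so y'(x) = sum_{n>=1} n a_n x^(n-1) and y''(x) = sum_{n>=2} n(n-1) a_n x^(n-2).
Substitute into P(x) y'' + Q(x) y' + R(x) y = 0 with P(x) = 1, Q(x) = 0, R(x) = 1, and match powers of x.
Initial conditions: a_0 = -2, a_1 = 3.
Setting the coefficient of each power of x to zero and solving order by order (substituting the coefficients already found):
  x^0: 2 a_2 + a_0 = 0  ->  2 a_2 = -a_0 = 2  ->  a_2 = 1
  x^1: 6 a_3 + a_1 = 0  ->  6 a_3 = -a_1 = -3  ->  a_3 = -1/2
  x^2: 12 a_4 + a_2 = 0  ->  12 a_4 = -a_2 = -1  ->  a_4 = -1/12
Truncated series: y(x) = -2 + 3 x + x^2 - (1/2) x^3 - (1/12) x^4 + O(x^5).

a_0 = -2; a_1 = 3; a_2 = 1; a_3 = -1/2; a_4 = -1/12


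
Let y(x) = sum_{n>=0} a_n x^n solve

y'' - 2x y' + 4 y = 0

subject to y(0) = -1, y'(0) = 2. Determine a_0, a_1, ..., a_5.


Ansatz: y(x) = sum_{n>=0} a_n x^n, so y'(x) = sum_{n>=1} n a_n x^(n-1) and y''(x) = sum_{n>=2} n(n-1) a_n x^(n-2).
Substitute into P(x) y'' + Q(x) y' + R(x) y = 0 with P(x) = 1, Q(x) = -2x, R(x) = 4, and match powers of x.
Initial conditions: a_0 = -1, a_1 = 2.
Setting the coefficient of each power of x to zero and solving order by order (substituting the coefficients already found):
  x^0: 2 a_2 + 4 a_0 = 0  ->  2 a_2 = -4 a_0 = 4  ->  a_2 = 2
  x^1: 6 a_3 + 2 a_1 = 0  ->  6 a_3 = -2 a_1 = -4  ->  a_3 = -2/3
  x^2: 12 a_4 = 0  ->  a_4 = 0
  x^3: 20 a_5 - 2 a_3 = 0  ->  20 a_5 = 2 a_3 = -4/3  ->  a_5 = -1/15
Truncated series: y(x) = -1 + 2 x + 2 x^2 - (2/3) x^3 - (1/15) x^5 + O(x^6).

a_0 = -1; a_1 = 2; a_2 = 2; a_3 = -2/3; a_4 = 0; a_5 = -1/15


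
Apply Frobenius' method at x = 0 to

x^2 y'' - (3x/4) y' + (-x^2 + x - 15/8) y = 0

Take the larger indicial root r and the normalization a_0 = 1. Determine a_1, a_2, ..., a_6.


Write in Frobenius form y'' + (p(x)/x) y' + (q(x)/x^2) y = 0:
  p(x) = -3/4,  q(x) = -x^2 + x - 15/8.
Indicial equation: r(r-1) + (-3/4) r + (-15/8) = 0 -> roots r_1 = 5/2, r_2 = -3/4.
Take r = r_1 = 5/2. Let y(x) = x^r sum_{n>=0} a_n x^n with a_0 = 1.
Substitute y = x^r sum a_n x^n and match x^{r+n}. The recurrence is
  D(n) a_n + 1 a_{n-1} - 1 a_{n-2} = 0,  where D(n) = (r+n)(r+n-1) + (-3/4)(r+n) + (-15/8).
  a_n = [-1 a_{n-1} + 1 a_{n-2}] / D(n).
Since the indicial polynomial factors as (r - r_1)(r - r_2), D(n) = (r_1 + n - r_1)(r_1 + n - r_2) = n(n + 13/4).
Evaluating step by step (a_0 = 1):
  n = 1: D(1) = 1(1 + 13/4) = 17/4; numerator = -1(1) = -1; a_1 = (-1)/(17/4) = -4/17
  n = 2: D(2) = 2(2 + 13/4) = 21/2; numerator = -1(-4/17) + 1(1) = 21/17; a_2 = (21/17)/(21/2) = 2/17
  n = 3: D(3) = 3(3 + 13/4) = 75/4; numerator = -1(2/17) + 1(-4/17) = -6/17; a_3 = (-6/17)/(75/4) = -8/425
  n = 4: D(4) = 4(4 + 13/4) = 29; numerator = -1(-8/425) + 1(2/17) = 58/425; a_4 = (58/425)/(29) = 2/425
  n = 5: D(5) = 5(5 + 13/4) = 165/4; numerator = -1(2/425) + 1(-8/425) = -2/85; a_5 = (-2/85)/(165/4) = -8/14025
  n = 6: D(6) = 6(6 + 13/4) = 111/2; numerator = -1(-8/14025) + 1(2/425) = 74/14025; a_6 = (74/14025)/(111/2) = 4/42075

r = 5/2; a_0 = 1; a_1 = -4/17; a_2 = 2/17; a_3 = -8/425; a_4 = 2/425; a_5 = -8/14025; a_6 = 4/42075


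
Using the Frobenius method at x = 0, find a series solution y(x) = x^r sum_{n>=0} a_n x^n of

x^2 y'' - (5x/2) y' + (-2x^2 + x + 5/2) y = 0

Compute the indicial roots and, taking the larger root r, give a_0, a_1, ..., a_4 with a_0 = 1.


Write in Frobenius form y'' + (p(x)/x) y' + (q(x)/x^2) y = 0:
  p(x) = -5/2,  q(x) = -2x^2 + x + 5/2.
Indicial equation: r(r-1) + (-5/2) r + (5/2) = 0 -> roots r_1 = 5/2, r_2 = 1.
Take r = r_1 = 5/2. Let y(x) = x^r sum_{n>=0} a_n x^n with a_0 = 1.
Substitute y = x^r sum a_n x^n and match x^{r+n}. The recurrence is
  D(n) a_n + 1 a_{n-1} - 2 a_{n-2} = 0,  where D(n) = (r+n)(r+n-1) + (-5/2)(r+n) + (5/2).
  a_n = [-1 a_{n-1} + 2 a_{n-2}] / D(n).
Since the indicial polynomial factors as (r - r_1)(r - r_2), D(n) = (r_1 + n - r_1)(r_1 + n - r_2) = n(n + 3/2).
Evaluating step by step (a_0 = 1):
  n = 1: D(1) = 1(1 + 3/2) = 5/2; numerator = -1(1) = -1; a_1 = (-1)/(5/2) = -2/5
  n = 2: D(2) = 2(2 + 3/2) = 7; numerator = -1(-2/5) + 2(1) = 12/5; a_2 = (12/5)/(7) = 12/35
  n = 3: D(3) = 3(3 + 3/2) = 27/2; numerator = -1(12/35) + 2(-2/5) = -8/7; a_3 = (-8/7)/(27/2) = -16/189
  n = 4: D(4) = 4(4 + 3/2) = 22; numerator = -1(-16/189) + 2(12/35) = 104/135; a_4 = (104/135)/(22) = 52/1485

r = 5/2; a_0 = 1; a_1 = -2/5; a_2 = 12/35; a_3 = -16/189; a_4 = 52/1485


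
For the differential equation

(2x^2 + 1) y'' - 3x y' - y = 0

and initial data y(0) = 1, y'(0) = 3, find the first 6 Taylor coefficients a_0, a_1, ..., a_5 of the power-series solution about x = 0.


Ansatz: y(x) = sum_{n>=0} a_n x^n, so y'(x) = sum_{n>=1} n a_n x^(n-1) and y''(x) = sum_{n>=2} n(n-1) a_n x^(n-2).
Substitute into P(x) y'' + Q(x) y' + R(x) y = 0 with P(x) = 2x^2 + 1, Q(x) = -3x, R(x) = -1, and match powers of x.
Initial conditions: a_0 = 1, a_1 = 3.
Setting the coefficient of each power of x to zero and solving order by order (substituting the coefficients already found):
  x^0: 2 a_2 - a_0 = 0  ->  2 a_2 = a_0 = 1  ->  a_2 = 1/2
  x^1: 6 a_3 - 4 a_1 = 0  ->  6 a_3 = 4 a_1 = 12  ->  a_3 = 2
  x^2: 12 a_4 - 3 a_2 = 0  ->  12 a_4 = 3 a_2 = 3/2  ->  a_4 = 1/8
  x^3: 20 a_5 + 2 a_3 = 0  ->  20 a_5 = -2 a_3 = -4  ->  a_5 = -1/5
Truncated series: y(x) = 1 + 3 x + (1/2) x^2 + 2 x^3 + (1/8) x^4 - (1/5) x^5 + O(x^6).

a_0 = 1; a_1 = 3; a_2 = 1/2; a_3 = 2; a_4 = 1/8; a_5 = -1/5


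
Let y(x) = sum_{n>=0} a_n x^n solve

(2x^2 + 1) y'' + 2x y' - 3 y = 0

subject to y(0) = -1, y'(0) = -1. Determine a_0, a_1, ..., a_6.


Ansatz: y(x) = sum_{n>=0} a_n x^n, so y'(x) = sum_{n>=1} n a_n x^(n-1) and y''(x) = sum_{n>=2} n(n-1) a_n x^(n-2).
Substitute into P(x) y'' + Q(x) y' + R(x) y = 0 with P(x) = 2x^2 + 1, Q(x) = 2x, R(x) = -3, and match powers of x.
Initial conditions: a_0 = -1, a_1 = -1.
Setting the coefficient of each power of x to zero and solving order by order (substituting the coefficients already found):
  x^0: 2 a_2 - 3 a_0 = 0  ->  2 a_2 = 3 a_0 = -3  ->  a_2 = -3/2
  x^1: 6 a_3 - a_1 = 0  ->  6 a_3 = a_1 = -1  ->  a_3 = -1/6
  x^2: 12 a_4 + 5 a_2 = 0  ->  12 a_4 = -5 a_2 = 15/2  ->  a_4 = 5/8
  x^3: 20 a_5 + 15 a_3 = 0  ->  20 a_5 = -15 a_3 = 5/2  ->  a_5 = 1/8
  x^4: 30 a_6 + 29 a_4 = 0  ->  30 a_6 = -29 a_4 = -145/8  ->  a_6 = -29/48
Truncated series: y(x) = -1 - x - (3/2) x^2 - (1/6) x^3 + (5/8) x^4 + (1/8) x^5 - (29/48) x^6 + O(x^7).

a_0 = -1; a_1 = -1; a_2 = -3/2; a_3 = -1/6; a_4 = 5/8; a_5 = 1/8; a_6 = -29/48


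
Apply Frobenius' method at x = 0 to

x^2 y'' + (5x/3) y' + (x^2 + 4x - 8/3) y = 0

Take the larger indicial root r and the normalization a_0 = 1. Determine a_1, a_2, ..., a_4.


Write in Frobenius form y'' + (p(x)/x) y' + (q(x)/x^2) y = 0:
  p(x) = 5/3,  q(x) = x^2 + 4x - 8/3.
Indicial equation: r(r-1) + (5/3) r + (-8/3) = 0 -> roots r_1 = 4/3, r_2 = -2.
Take r = r_1 = 4/3. Let y(x) = x^r sum_{n>=0} a_n x^n with a_0 = 1.
Substitute y = x^r sum a_n x^n and match x^{r+n}. The recurrence is
  D(n) a_n + 4 a_{n-1} + 1 a_{n-2} = 0,  where D(n) = (r+n)(r+n-1) + (5/3)(r+n) + (-8/3).
  a_n = [-4 a_{n-1} - 1 a_{n-2}] / D(n).
Since the indicial polynomial factors as (r - r_1)(r - r_2), D(n) = (r_1 + n - r_1)(r_1 + n - r_2) = n(n + 10/3).
Evaluating step by step (a_0 = 1):
  n = 1: D(1) = 1(1 + 10/3) = 13/3; numerator = -4(1) = -4; a_1 = (-4)/(13/3) = -12/13
  n = 2: D(2) = 2(2 + 10/3) = 32/3; numerator = -4(-12/13) - 1(1) = 35/13; a_2 = (35/13)/(32/3) = 105/416
  n = 3: D(3) = 3(3 + 10/3) = 19; numerator = -4(105/416) - 1(-12/13) = -9/104; a_3 = (-9/104)/(19) = -9/1976
  n = 4: D(4) = 4(4 + 10/3) = 88/3; numerator = -4(-9/1976) - 1(105/416) = -1851/7904; a_4 = (-1851/7904)/(88/3) = -5553/695552

r = 4/3; a_0 = 1; a_1 = -12/13; a_2 = 105/416; a_3 = -9/1976; a_4 = -5553/695552


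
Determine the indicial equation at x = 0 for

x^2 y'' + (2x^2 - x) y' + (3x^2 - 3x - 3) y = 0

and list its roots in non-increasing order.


Divide by x^2 to reach normal form y'' + P_1(x) y' + P_2(x) y = 0 with P_1(x) = 2 - 1/x and P_2(x) = 3 - 3/x - 3/x^2.
x = 0 is a singular point because the y'-coefficient 2 - 1/x has a pole at x = 0 and the y-coefficient 3 - 3/x - 3/x^2 has a pole at x = 0.
It is a regular singular point because x P_1(x) = p(x) = 2x - 1 and x^2 P_2(x) = q(x) = 3x^2 - 3x - 3 are polynomials, hence analytic at x = 0.
p(0) = -1,  q(0) = -3.
Indicial equation: r(r-1) + p(0) r + q(0) = 0, i.e. r^2 + (p(0) - 1) r + q(0) = 0, i.e. r^2 - 2 r - 3 = 0.
Discriminant: (-2)^2 - 4(-3) = 16, so r = (2 ± 4)/2.
Solving: r_1 = 3, r_2 = -1.

indicial: r^2 - 2 r - 3 = 0; roots r_1 = 3, r_2 = -1


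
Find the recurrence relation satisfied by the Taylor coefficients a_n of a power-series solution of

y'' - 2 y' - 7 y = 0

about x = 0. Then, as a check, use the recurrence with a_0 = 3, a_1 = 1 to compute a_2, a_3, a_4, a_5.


Substitute y = sum_n a_n x^n.
y''(x) has coefficient (n+2)(n+1) a_{n+2} at x^n;
-2 y'(x) has coefficient -2 (n+1) a_{n+1} at x^n;
-7 y(x) has coefficient -7 a_n at x^n.
Matching x^n: (n+2)(n+1) a_{n+2} - 2 (n+1) a_{n+1} - 7 a_n = 0.
Thus a_{n+2} = [2 (n+1) a_{n+1} + 7 a_n] / ((n+1)(n+2)).

Check with a_0 = 3, a_1 = 1 (apply the recurrence for n = 0, 1, 2, 3): a_0 = 3, a_1 = 1, a_2 = 23/2, a_3 = 53/6, a_4 = 89/8, a_5 = 181/24.

a_(n+2) = [2 (n+1) a_(n+1) + 7 a_n] / ((n+1)(n+2)); check: a_0 = 3, a_1 = 1, a_2 = 23/2, a_3 = 53/6, a_4 = 89/8, a_5 = 181/24


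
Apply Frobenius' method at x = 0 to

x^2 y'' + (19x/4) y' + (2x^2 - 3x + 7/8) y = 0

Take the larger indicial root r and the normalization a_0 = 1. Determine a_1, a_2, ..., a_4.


Write in Frobenius form y'' + (p(x)/x) y' + (q(x)/x^2) y = 0:
  p(x) = 19/4,  q(x) = 2x^2 - 3x + 7/8.
Indicial equation: r(r-1) + (19/4) r + (7/8) = 0 -> roots r_1 = -1/4, r_2 = -7/2.
Take r = r_1 = -1/4. Let y(x) = x^r sum_{n>=0} a_n x^n with a_0 = 1.
Substitute y = x^r sum a_n x^n and match x^{r+n}. The recurrence is
  D(n) a_n - 3 a_{n-1} + 2 a_{n-2} = 0,  where D(n) = (r+n)(r+n-1) + (19/4)(r+n) + (7/8).
  a_n = [3 a_{n-1} - 2 a_{n-2}] / D(n).
Since the indicial polynomial factors as (r - r_1)(r - r_2), D(n) = (r_1 + n - r_1)(r_1 + n - r_2) = n(n + 13/4).
Evaluating step by step (a_0 = 1):
  n = 1: D(1) = 1(1 + 13/4) = 17/4; numerator = 3(1) = 3; a_1 = (3)/(17/4) = 12/17
  n = 2: D(2) = 2(2 + 13/4) = 21/2; numerator = 3(12/17) - 2(1) = 2/17; a_2 = (2/17)/(21/2) = 4/357
  n = 3: D(3) = 3(3 + 13/4) = 75/4; numerator = 3(4/357) - 2(12/17) = -164/119; a_3 = (-164/119)/(75/4) = -656/8925
  n = 4: D(4) = 4(4 + 13/4) = 29; numerator = 3(-656/8925) - 2(4/357) = -2168/8925; a_4 = (-2168/8925)/(29) = -2168/258825

r = -1/4; a_0 = 1; a_1 = 12/17; a_2 = 4/357; a_3 = -656/8925; a_4 = -2168/258825


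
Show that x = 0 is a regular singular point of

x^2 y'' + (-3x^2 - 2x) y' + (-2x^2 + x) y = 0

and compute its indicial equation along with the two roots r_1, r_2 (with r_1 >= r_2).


Divide by x^2 to reach normal form y'' + P_1(x) y' + P_2(x) y = 0 with P_1(x) = -3 - 2/x and P_2(x) = -2 + 1/x.
x = 0 is a singular point because the y'-coefficient -3 - 2/x has a pole at x = 0 and the y-coefficient -2 + 1/x has a pole at x = 0.
It is a regular singular point because x P_1(x) = p(x) = -3x - 2 and x^2 P_2(x) = q(x) = -2x^2 + x are polynomials, hence analytic at x = 0.
p(0) = -2,  q(0) = 0.
Indicial equation: r(r-1) + p(0) r + q(0) = 0, i.e. r^2 + (p(0) - 1) r + q(0) = 0, i.e. r^2 - 3 r = 0.
Discriminant: (-3)^2 - 4(0) = 9, so r = (3 ± 3)/2.
Solving: r_1 = 3, r_2 = 0.

indicial: r^2 - 3 r = 0; roots r_1 = 3, r_2 = 0


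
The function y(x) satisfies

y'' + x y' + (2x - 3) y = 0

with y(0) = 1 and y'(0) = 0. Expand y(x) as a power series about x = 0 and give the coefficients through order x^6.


Ansatz: y(x) = sum_{n>=0} a_n x^n, so y'(x) = sum_{n>=1} n a_n x^(n-1) and y''(x) = sum_{n>=2} n(n-1) a_n x^(n-2).
Substitute into P(x) y'' + Q(x) y' + R(x) y = 0 with P(x) = 1, Q(x) = x, R(x) = 2x - 3, and match powers of x.
Initial conditions: a_0 = 1, a_1 = 0.
Setting the coefficient of each power of x to zero and solving order by order (substituting the coefficients already found):
  x^0: 2 a_2 - 3 a_0 = 0  ->  2 a_2 = 3 a_0 = 3  ->  a_2 = 3/2
  x^1: 6 a_3 - 2 a_1 + 2 a_0 = 0  ->  6 a_3 = 2 a_1 - 2 a_0 = -2  ->  a_3 = -1/3
  x^2: 12 a_4 - a_2 + 2 a_1 = 0  ->  12 a_4 = a_2 - 2 a_1 = 3/2  ->  a_4 = 1/8
  x^3: 20 a_5 + 2 a_2 = 0  ->  20 a_5 = -2 a_2 = -3  ->  a_5 = -3/20
  x^4: 30 a_6 + a_4 + 2 a_3 = 0  ->  30 a_6 = -a_4 - 2 a_3 = 13/24  ->  a_6 = 13/720
Truncated series: y(x) = 1 + (3/2) x^2 - (1/3) x^3 + (1/8) x^4 - (3/20) x^5 + (13/720) x^6 + O(x^7).

a_0 = 1; a_1 = 0; a_2 = 3/2; a_3 = -1/3; a_4 = 1/8; a_5 = -3/20; a_6 = 13/720
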